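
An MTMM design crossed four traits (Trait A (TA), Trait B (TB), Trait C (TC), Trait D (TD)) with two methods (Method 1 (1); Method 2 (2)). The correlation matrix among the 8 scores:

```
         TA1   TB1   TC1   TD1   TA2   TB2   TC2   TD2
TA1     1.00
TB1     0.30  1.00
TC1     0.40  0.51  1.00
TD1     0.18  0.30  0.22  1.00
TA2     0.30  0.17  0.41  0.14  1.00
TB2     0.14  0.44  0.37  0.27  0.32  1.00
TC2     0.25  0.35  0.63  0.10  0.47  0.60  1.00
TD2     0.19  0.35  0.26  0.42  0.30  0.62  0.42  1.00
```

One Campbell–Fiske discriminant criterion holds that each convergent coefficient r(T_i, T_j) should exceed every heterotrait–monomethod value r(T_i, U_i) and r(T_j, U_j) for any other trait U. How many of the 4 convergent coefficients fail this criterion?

Checking each validity diagonal entry against its comparison values:
TA (methods 1·2): 0.30 vs {0.30, 0.32, 0.40, 0.47, 0.18, 0.30} → fail.
TB (methods 1·2): 0.44 vs {0.30, 0.32, 0.51, 0.60, 0.30, 0.62} → fail.
TC (methods 1·2): 0.63 vs {0.40, 0.47, 0.51, 0.60, 0.22, 0.42} → pass.
TD (methods 1·2): 0.42 vs {0.18, 0.30, 0.30, 0.62, 0.22, 0.42} → fail.
3 of 4 fail.

3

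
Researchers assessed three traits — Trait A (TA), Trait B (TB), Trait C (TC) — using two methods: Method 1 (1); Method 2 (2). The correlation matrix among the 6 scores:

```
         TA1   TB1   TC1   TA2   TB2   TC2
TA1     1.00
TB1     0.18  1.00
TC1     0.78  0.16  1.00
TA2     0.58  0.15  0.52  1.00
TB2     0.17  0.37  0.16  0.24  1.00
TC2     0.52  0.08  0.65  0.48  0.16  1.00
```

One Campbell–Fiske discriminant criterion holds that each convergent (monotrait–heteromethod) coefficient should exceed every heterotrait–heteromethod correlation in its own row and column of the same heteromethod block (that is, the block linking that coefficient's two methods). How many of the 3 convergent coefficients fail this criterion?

Checking each validity diagonal entry against its comparison values:
TA (methods 1·2): 0.58 vs {0.17, 0.15, 0.52, 0.52} → pass.
TB (methods 1·2): 0.37 vs {0.15, 0.17, 0.08, 0.16} → pass.
TC (methods 1·2): 0.65 vs {0.52, 0.52, 0.16, 0.08} → pass.
0 of 3 fail.

0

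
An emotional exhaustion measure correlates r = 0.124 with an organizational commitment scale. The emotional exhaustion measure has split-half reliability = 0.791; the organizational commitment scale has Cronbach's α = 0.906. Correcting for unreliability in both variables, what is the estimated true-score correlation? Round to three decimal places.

0.146

r_true = r_obs / √(r_xx · r_yy) = 0.124 / √(0.791 × 0.906) = 0.124 / √0.716646 = 0.124 / 0.8465 ≈ 0.146.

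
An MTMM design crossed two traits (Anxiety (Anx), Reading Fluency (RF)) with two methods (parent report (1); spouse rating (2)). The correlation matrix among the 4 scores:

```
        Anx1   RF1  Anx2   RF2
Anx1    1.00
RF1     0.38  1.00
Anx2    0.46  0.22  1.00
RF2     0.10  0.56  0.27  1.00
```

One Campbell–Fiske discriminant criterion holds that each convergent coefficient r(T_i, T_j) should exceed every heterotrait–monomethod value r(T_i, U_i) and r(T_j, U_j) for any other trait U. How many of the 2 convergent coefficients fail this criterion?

0

Convergent coefficients and their comparison sets:
Anx (methods 1·2): 0.46 vs {0.38, 0.27} → pass.
RF (methods 1·2): 0.56 vs {0.38, 0.27} → pass.
0 of 2 fail.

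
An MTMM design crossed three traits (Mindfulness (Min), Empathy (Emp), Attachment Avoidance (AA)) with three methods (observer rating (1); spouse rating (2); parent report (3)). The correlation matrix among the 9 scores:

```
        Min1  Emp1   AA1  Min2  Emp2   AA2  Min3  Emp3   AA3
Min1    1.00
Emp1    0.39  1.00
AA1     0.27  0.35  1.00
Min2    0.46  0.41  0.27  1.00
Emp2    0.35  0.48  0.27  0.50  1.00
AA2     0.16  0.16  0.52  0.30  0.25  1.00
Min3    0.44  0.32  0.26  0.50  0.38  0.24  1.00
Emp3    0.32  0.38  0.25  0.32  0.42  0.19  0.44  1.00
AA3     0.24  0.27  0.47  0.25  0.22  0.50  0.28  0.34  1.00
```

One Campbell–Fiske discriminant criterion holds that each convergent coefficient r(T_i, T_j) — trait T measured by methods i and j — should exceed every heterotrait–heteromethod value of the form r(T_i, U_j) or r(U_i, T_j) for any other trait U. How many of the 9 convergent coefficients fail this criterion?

Each convergent coefficient versus the relevant comparison correlations:
Min (methods 1·2): 0.46 vs {0.35, 0.41, 0.16, 0.27} → pass.
Min (methods 1·3): 0.44 vs {0.32, 0.32, 0.24, 0.26} → pass.
Min (methods 2·3): 0.50 vs {0.32, 0.38, 0.25, 0.24} → pass.
Emp (methods 1·2): 0.48 vs {0.41, 0.35, 0.16, 0.27} → pass.
Emp (methods 1·3): 0.38 vs {0.32, 0.32, 0.27, 0.25} → pass.
Emp (methods 2·3): 0.42 vs {0.38, 0.32, 0.22, 0.19} → pass.
AA (methods 1·2): 0.52 vs {0.27, 0.16, 0.27, 0.16} → pass.
AA (methods 1·3): 0.47 vs {0.26, 0.24, 0.25, 0.27} → pass.
AA (methods 2·3): 0.50 vs {0.24, 0.25, 0.19, 0.22} → pass.
0 of 9 fail.

0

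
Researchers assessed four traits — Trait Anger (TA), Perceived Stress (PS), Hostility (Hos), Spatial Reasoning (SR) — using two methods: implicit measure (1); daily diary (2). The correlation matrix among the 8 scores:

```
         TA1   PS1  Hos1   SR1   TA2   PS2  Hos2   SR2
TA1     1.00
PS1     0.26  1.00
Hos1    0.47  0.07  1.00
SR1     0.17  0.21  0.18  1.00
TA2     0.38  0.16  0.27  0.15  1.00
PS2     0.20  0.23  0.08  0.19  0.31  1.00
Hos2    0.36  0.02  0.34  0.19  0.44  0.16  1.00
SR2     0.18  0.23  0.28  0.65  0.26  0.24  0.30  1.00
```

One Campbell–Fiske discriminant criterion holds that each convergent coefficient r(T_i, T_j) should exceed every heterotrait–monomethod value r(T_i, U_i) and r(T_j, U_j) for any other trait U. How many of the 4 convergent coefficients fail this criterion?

3

Checking each validity diagonal entry against its comparison values:
TA (methods 1·2): 0.38 vs {0.26, 0.31, 0.47, 0.44, 0.17, 0.26} → fail.
PS (methods 1·2): 0.23 vs {0.26, 0.31, 0.07, 0.16, 0.21, 0.24} → fail.
Hos (methods 1·2): 0.34 vs {0.47, 0.44, 0.07, 0.16, 0.18, 0.30} → fail.
SR (methods 1·2): 0.65 vs {0.17, 0.26, 0.21, 0.24, 0.18, 0.30} → pass.
3 of 4 fail.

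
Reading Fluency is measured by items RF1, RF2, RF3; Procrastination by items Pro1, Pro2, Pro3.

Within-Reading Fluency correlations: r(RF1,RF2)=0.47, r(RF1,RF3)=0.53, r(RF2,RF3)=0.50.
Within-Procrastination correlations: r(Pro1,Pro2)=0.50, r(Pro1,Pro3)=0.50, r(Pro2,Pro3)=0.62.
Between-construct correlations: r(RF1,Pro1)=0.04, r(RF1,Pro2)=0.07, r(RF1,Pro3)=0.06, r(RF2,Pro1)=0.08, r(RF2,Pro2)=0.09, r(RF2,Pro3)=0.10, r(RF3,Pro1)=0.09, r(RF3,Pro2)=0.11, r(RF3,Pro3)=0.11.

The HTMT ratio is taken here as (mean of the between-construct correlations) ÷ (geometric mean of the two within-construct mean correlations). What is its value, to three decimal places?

0.160

Mean between = 0.75/9 = 0.0833.
Mean within-RF = 1.50/3 = 0.5000; mean within-Pro = 1.62/3 = 0.5400.
Geometric mean = √(0.5000 × 0.5400) = 0.5196.
HTMT = 0.0833 / 0.5196 = 0.160.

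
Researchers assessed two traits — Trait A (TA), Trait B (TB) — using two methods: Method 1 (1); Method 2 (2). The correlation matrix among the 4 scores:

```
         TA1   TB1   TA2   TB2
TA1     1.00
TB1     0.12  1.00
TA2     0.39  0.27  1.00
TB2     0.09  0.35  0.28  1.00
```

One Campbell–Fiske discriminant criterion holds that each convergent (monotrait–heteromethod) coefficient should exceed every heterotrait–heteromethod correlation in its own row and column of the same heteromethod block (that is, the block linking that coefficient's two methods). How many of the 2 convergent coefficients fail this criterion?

0

Checking each validity diagonal entry against its comparison values:
TA (methods 1·2): 0.39 vs {0.09, 0.27} → pass.
TB (methods 1·2): 0.35 vs {0.27, 0.09} → pass.
0 of 2 fail.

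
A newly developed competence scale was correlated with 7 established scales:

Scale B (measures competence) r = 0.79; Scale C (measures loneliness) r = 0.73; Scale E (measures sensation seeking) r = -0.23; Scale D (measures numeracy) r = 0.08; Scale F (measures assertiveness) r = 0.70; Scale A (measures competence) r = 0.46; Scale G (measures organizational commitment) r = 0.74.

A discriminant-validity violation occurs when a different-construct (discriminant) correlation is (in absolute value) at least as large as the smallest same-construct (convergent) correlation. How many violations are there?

Convergent (same construct = competence): Scale B, Scale A.
Smallest convergent = 0.46. Discriminant |r|: 0.73, 0.23, 0.08, 0.70, 0.74; count ≥ 0.46 → 3.

3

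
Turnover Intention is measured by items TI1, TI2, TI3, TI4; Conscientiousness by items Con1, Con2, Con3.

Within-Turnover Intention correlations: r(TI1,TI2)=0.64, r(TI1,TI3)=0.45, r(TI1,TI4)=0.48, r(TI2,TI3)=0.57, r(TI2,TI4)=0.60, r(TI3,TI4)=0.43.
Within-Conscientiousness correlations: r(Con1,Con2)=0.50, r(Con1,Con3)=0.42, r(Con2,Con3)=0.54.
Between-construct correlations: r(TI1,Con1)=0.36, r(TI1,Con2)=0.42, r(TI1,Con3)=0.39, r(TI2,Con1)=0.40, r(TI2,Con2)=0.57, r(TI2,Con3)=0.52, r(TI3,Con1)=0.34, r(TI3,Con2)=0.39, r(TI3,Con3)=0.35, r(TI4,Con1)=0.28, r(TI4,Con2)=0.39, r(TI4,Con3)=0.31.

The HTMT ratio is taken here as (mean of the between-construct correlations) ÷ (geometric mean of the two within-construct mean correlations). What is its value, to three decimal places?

0.776

Mean heterotrait r = 4.72/12 = 0.3933.
Mean within-TI = 3.17/6 = 0.5283; mean within-Con = 1.46/3 = 0.4867.
Geometric mean = √(0.5283 × 0.4867) = 0.5071.
HTMT = 0.3933 / 0.5071 = 0.776.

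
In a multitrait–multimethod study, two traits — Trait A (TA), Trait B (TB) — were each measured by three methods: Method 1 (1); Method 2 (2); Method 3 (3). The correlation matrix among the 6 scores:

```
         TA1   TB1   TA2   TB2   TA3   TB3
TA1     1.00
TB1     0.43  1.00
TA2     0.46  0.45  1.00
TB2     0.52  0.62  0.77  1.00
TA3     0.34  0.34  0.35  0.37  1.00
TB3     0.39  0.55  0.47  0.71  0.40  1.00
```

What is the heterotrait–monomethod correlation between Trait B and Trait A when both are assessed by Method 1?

0.43

Different traits, same method: r(TB1, TA1) = 0.43.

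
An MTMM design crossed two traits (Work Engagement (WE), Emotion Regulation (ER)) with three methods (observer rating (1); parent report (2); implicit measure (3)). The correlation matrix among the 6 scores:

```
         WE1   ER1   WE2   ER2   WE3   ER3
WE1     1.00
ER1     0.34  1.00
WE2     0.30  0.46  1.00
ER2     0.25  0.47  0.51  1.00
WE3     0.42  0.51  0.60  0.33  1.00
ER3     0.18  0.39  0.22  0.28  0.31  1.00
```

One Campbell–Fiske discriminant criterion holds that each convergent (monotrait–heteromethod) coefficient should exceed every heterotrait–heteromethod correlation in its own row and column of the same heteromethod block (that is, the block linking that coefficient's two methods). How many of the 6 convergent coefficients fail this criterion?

Convergent coefficients and their comparison sets:
WE (methods 1·2): 0.30 vs {0.25, 0.46} → fail.
WE (methods 1·3): 0.42 vs {0.18, 0.51} → fail.
WE (methods 2·3): 0.60 vs {0.22, 0.33} → pass.
ER (methods 1·2): 0.47 vs {0.46, 0.25} → pass.
ER (methods 1·3): 0.39 vs {0.51, 0.18} → fail.
ER (methods 2·3): 0.28 vs {0.33, 0.22} → fail.
4 of 6 fail.

4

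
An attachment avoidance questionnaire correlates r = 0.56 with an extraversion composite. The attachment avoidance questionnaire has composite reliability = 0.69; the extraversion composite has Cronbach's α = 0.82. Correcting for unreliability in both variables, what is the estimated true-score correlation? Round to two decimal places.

r_true = r_obs / √(r_xx · r_yy) = 0.56 / √(0.69 × 0.82) = 0.56 / √0.5658 = 0.56 / 0.7522 ≈ 0.74.

0.74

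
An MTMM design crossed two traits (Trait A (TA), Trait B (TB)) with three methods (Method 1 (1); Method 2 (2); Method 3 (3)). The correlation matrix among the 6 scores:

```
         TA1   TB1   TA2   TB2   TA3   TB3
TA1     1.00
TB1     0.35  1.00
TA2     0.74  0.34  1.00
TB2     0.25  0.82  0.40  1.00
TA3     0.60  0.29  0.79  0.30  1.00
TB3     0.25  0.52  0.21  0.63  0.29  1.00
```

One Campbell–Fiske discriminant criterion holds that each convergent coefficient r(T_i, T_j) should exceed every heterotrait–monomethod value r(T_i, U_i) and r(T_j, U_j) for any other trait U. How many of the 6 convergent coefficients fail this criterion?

Convergent coefficients and their comparison sets:
TA (methods 1·2): 0.74 vs {0.35, 0.40} → pass.
TA (methods 1·3): 0.60 vs {0.35, 0.29} → pass.
TA (methods 2·3): 0.79 vs {0.40, 0.29} → pass.
TB (methods 1·2): 0.82 vs {0.35, 0.40} → pass.
TB (methods 1·3): 0.52 vs {0.35, 0.29} → pass.
TB (methods 2·3): 0.63 vs {0.40, 0.29} → pass.
0 of 6 fail.

0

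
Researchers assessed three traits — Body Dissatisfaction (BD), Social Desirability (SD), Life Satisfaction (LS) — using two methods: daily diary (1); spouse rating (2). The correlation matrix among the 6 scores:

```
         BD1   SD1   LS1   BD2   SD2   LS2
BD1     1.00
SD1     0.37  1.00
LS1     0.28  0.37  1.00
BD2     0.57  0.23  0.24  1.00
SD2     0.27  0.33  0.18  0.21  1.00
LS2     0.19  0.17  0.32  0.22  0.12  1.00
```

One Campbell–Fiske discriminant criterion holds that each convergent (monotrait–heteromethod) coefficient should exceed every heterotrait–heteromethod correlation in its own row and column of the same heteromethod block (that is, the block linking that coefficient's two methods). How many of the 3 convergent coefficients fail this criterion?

0

Checking each validity diagonal entry against its comparison values:
BD (methods 1·2): 0.57 vs {0.27, 0.23, 0.19, 0.24} → pass.
SD (methods 1·2): 0.33 vs {0.23, 0.27, 0.17, 0.18} → pass.
LS (methods 1·2): 0.32 vs {0.24, 0.19, 0.18, 0.17} → pass.
0 of 3 fail.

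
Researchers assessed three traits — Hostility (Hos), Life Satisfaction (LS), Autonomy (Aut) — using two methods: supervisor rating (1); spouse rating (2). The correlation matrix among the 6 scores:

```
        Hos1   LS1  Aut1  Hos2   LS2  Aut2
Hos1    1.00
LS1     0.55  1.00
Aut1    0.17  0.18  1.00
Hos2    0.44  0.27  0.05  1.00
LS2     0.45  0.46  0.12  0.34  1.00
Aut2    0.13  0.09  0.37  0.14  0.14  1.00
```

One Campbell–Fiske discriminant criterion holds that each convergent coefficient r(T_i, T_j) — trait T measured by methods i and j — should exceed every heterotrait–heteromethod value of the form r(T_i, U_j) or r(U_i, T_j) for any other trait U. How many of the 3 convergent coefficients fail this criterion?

1

Each convergent coefficient versus the relevant comparison correlations:
Hos (methods 1·2): 0.44 vs {0.45, 0.27, 0.13, 0.05} → fail.
LS (methods 1·2): 0.46 vs {0.27, 0.45, 0.09, 0.12} → pass.
Aut (methods 1·2): 0.37 vs {0.05, 0.13, 0.12, 0.09} → pass.
1 of 3 fail.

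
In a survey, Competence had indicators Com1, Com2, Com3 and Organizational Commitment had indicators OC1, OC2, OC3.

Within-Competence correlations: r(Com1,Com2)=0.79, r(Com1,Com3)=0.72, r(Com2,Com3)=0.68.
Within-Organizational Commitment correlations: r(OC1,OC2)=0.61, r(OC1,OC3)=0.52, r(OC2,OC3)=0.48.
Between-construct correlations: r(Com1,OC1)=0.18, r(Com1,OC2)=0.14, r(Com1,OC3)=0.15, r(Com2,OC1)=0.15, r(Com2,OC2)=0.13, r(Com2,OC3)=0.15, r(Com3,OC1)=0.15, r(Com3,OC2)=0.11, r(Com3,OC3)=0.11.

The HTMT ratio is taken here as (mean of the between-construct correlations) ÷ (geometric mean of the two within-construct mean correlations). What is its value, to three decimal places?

0.225

Mean between = 1.27/9 = 0.1411.
Mean within-Com = 2.19/3 = 0.7300; mean within-OC = 1.61/3 = 0.5367.
Geometric mean = √(0.7300 × 0.5367) = 0.6259.
HTMT = 0.1411 / 0.6259 = 0.225.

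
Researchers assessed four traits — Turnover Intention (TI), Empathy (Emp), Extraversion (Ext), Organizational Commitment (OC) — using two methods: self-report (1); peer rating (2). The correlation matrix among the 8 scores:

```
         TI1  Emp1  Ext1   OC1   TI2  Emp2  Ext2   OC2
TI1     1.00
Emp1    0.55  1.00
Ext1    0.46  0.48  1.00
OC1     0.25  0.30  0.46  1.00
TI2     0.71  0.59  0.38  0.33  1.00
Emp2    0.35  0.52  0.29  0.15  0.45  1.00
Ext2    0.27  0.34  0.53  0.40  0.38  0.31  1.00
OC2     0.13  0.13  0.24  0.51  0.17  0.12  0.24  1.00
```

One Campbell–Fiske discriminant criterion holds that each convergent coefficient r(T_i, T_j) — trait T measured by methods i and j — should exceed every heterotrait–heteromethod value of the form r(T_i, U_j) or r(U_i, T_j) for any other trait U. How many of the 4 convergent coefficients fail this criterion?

1

Convergent coefficients and their comparison sets:
TI (methods 1·2): 0.71 vs {0.35, 0.59, 0.27, 0.38, 0.13, 0.33} → pass.
Emp (methods 1·2): 0.52 vs {0.59, 0.35, 0.34, 0.29, 0.13, 0.15} → fail.
Ext (methods 1·2): 0.53 vs {0.38, 0.27, 0.29, 0.34, 0.24, 0.40} → pass.
OC (methods 1·2): 0.51 vs {0.33, 0.13, 0.15, 0.13, 0.40, 0.24} → pass.
1 of 4 fail.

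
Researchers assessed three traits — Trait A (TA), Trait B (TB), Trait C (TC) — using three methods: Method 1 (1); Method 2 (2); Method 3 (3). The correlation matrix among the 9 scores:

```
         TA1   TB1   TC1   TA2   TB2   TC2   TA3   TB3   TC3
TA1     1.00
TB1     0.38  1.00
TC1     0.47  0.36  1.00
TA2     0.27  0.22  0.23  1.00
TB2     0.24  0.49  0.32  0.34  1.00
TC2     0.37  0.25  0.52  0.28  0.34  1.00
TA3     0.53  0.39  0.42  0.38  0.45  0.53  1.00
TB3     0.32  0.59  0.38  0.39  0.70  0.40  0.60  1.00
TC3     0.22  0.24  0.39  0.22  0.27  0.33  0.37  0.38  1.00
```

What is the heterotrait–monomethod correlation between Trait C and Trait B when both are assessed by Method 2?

Different traits, same method: r(TC2, TB2) = 0.34.

0.34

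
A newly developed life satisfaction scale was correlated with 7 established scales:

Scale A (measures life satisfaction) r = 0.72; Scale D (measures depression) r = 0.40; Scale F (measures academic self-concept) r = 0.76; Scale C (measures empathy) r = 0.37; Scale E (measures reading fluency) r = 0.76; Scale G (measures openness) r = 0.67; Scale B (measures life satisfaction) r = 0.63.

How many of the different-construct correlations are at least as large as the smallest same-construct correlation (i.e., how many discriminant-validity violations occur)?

Convergent (same construct = life satisfaction): Scale A, Scale B.
Smallest convergent = 0.63. Discriminant values: 0.40, 0.76, 0.37, 0.76, 0.67; count ≥ 0.63 → 3.

3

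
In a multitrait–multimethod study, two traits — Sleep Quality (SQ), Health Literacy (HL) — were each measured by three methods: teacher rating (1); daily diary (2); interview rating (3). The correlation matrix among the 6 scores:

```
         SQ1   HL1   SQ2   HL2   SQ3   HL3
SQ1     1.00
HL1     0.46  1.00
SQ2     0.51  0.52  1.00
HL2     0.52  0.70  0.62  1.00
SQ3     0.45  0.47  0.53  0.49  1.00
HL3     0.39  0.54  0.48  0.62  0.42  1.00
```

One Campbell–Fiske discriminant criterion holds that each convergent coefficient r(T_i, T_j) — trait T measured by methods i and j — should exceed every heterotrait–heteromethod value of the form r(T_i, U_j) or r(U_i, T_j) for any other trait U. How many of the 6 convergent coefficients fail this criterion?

2

Each convergent coefficient versus the relevant comparison correlations:
SQ (methods 1·2): 0.51 vs {0.52, 0.52} → fail.
SQ (methods 1·3): 0.45 vs {0.39, 0.47} → fail.
SQ (methods 2·3): 0.53 vs {0.48, 0.49} → pass.
HL (methods 1·2): 0.70 vs {0.52, 0.52} → pass.
HL (methods 1·3): 0.54 vs {0.47, 0.39} → pass.
HL (methods 2·3): 0.62 vs {0.49, 0.48} → pass.
2 of 6 fail.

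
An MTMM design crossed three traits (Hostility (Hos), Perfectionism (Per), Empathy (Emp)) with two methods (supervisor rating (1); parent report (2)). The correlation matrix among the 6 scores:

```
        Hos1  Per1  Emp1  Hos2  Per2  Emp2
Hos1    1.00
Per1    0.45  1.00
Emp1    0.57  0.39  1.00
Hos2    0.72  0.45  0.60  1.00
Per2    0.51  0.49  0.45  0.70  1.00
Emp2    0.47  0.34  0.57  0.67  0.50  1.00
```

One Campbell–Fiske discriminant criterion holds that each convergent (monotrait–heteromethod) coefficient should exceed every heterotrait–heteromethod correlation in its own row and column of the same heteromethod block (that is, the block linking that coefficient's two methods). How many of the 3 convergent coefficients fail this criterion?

2

Each convergent coefficient versus the relevant comparison correlations:
Hos (methods 1·2): 0.72 vs {0.51, 0.45, 0.47, 0.60} → pass.
Per (methods 1·2): 0.49 vs {0.45, 0.51, 0.34, 0.45} → fail.
Emp (methods 1·2): 0.57 vs {0.60, 0.47, 0.45, 0.34} → fail.
2 of 3 fail.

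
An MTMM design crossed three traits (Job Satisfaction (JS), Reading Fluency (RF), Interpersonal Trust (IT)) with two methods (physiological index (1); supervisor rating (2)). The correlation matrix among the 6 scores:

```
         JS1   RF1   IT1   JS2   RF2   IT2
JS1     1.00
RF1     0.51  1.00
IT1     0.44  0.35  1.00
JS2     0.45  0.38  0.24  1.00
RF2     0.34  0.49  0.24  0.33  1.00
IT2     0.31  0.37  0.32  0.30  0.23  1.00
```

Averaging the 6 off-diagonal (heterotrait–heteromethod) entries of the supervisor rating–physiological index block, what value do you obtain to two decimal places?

HTHM values (method 2 × method 1): 0.38, 0.24, 0.34, 0.24, 0.31, 0.37; mean = 1.88/6 = 0.31.

0.31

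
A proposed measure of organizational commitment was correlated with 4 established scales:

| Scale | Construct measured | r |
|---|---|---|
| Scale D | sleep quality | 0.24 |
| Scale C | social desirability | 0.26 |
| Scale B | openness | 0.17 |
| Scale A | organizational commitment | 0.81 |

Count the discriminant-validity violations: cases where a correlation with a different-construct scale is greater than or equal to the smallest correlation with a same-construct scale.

Convergent (same construct = organizational commitment): Scale A.
Smallest convergent = 0.81. Discriminant values: 0.24, 0.26, 0.17; count ≥ 0.81 → 0.

0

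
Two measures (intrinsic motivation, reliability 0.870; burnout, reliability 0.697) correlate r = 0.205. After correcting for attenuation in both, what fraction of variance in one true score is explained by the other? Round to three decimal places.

0.069

Disattenuated r = 0.205 / √(0.870 × 0.697) = 0.205 / 0.7787 = 0.2633.
Shared true-score variance = 0.2633² = 0.0693 ≈ 0.069.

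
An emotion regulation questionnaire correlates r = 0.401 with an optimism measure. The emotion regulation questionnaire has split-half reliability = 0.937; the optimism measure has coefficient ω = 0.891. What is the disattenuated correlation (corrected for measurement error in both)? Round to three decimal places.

r_true = r_obs / √(r_xx · r_yy) = 0.401 / √(0.937 × 0.891) = 0.401 / √0.834867 = 0.401 / 0.9137 ≈ 0.439.

0.439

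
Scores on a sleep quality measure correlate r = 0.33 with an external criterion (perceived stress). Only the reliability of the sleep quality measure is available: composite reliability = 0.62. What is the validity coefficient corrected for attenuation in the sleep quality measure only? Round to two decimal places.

Single correction: r_c = r_obs / √r_xx = 0.33 / √0.62 = 0.33 / 0.7874 ≈ 0.42.

0.42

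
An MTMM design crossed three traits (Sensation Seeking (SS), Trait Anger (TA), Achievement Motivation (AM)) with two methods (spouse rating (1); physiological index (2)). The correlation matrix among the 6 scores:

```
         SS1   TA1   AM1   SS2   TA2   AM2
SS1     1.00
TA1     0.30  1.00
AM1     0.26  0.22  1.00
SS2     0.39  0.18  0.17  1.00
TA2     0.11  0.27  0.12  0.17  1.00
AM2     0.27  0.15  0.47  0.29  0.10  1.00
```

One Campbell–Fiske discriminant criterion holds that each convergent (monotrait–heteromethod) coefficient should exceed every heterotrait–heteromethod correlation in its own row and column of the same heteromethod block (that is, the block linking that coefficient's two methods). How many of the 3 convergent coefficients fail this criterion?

0

Checking each validity diagonal entry against its comparison values:
SS (methods 1·2): 0.39 vs {0.11, 0.18, 0.27, 0.17} → pass.
TA (methods 1·2): 0.27 vs {0.18, 0.11, 0.15, 0.12} → pass.
AM (methods 1·2): 0.47 vs {0.17, 0.27, 0.12, 0.15} → pass.
0 of 3 fail.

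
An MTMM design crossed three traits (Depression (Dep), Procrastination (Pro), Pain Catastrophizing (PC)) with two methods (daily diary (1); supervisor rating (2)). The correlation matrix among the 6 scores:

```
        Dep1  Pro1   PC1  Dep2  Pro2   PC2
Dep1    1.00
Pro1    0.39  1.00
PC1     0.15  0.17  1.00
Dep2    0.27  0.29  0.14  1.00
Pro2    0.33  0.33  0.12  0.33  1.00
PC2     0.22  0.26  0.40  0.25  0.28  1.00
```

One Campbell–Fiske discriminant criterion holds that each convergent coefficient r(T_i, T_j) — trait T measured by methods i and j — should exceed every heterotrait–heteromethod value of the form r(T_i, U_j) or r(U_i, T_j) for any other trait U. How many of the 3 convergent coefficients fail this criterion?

Convergent coefficients and their comparison sets:
Dep (methods 1·2): 0.27 vs {0.33, 0.29, 0.22, 0.14} → fail.
Pro (methods 1·2): 0.33 vs {0.29, 0.33, 0.26, 0.12} → fail.
PC (methods 1·2): 0.40 vs {0.14, 0.22, 0.12, 0.26} → pass.
2 of 3 fail.

2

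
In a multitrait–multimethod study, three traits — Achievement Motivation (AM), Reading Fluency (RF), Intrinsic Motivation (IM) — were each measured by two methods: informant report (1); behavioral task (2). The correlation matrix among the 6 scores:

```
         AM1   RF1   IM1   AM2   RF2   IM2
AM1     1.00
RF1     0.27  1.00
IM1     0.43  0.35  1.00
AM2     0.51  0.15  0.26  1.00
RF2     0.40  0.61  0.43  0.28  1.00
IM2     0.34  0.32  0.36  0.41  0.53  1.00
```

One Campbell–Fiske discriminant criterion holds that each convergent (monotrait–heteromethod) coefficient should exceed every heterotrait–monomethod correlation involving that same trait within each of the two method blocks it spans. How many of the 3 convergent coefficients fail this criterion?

1

Each convergent coefficient versus the relevant comparison correlations:
AM (methods 1·2): 0.51 vs {0.27, 0.28, 0.43, 0.41} → pass.
RF (methods 1·2): 0.61 vs {0.27, 0.28, 0.35, 0.53} → pass.
IM (methods 1·2): 0.36 vs {0.43, 0.41, 0.35, 0.53} → fail.
1 of 3 fail.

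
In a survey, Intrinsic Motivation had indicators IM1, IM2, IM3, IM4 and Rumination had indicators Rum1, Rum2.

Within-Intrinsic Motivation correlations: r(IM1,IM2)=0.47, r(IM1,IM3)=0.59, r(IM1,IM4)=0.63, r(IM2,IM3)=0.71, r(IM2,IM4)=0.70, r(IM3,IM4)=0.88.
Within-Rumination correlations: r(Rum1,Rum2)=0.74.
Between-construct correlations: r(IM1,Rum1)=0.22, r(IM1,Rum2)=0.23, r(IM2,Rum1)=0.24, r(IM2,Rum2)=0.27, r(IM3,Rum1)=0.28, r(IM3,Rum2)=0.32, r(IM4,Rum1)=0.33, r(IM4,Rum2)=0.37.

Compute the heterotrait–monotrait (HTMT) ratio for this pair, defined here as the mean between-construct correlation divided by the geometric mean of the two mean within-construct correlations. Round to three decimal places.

0.403

Between-construct mean = 2.26/8 = 0.2825.
Mean within-IM = 3.98/6 = 0.6633; mean within-Rum = 0.74/1 = 0.7400.
Geometric mean = √(0.6633 × 0.7400) = 0.7006.
HTMT = 0.2825 / 0.7006 = 0.403.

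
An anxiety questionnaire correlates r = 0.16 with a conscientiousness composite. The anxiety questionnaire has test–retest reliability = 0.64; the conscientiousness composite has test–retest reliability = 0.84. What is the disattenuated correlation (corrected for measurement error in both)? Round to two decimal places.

r_true = r_obs / √(r_xx · r_yy) = 0.16 / √(0.64 × 0.84) = 0.16 / √0.5376 = 0.16 / 0.7332 ≈ 0.22.

0.22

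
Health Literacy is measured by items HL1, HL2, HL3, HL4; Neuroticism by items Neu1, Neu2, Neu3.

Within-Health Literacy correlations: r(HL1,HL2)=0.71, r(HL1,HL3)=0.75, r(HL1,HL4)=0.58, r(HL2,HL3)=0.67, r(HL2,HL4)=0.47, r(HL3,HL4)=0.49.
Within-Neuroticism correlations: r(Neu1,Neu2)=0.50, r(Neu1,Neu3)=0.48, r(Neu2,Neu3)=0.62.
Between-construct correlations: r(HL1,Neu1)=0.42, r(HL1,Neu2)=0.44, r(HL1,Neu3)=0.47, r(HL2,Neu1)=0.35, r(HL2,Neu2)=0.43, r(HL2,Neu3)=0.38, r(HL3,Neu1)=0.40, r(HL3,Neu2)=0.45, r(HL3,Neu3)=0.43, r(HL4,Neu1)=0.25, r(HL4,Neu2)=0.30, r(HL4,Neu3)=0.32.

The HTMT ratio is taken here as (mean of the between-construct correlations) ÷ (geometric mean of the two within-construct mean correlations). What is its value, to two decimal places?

Mean heterotrait r = 4.64/12 = 0.3867.
Mean within-HL = 3.67/6 = 0.6117; mean within-Neu = 1.60/3 = 0.5333.
Geometric mean = √(0.6117 × 0.5333) = 0.5712.
HTMT = 0.3867 / 0.5712 = 0.68.

0.68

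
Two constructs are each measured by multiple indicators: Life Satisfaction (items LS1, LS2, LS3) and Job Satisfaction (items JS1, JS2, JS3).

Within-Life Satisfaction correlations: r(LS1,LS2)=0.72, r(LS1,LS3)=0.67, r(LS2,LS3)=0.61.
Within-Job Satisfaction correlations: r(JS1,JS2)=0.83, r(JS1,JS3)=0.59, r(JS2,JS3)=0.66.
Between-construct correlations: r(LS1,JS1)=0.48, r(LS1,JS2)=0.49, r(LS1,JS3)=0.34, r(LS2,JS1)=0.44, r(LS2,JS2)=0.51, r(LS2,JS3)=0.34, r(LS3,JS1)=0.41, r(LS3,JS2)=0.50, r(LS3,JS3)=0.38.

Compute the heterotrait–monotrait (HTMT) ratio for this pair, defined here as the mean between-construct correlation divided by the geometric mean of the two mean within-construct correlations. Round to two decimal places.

0.64

Mean between = 3.89/9 = 0.4322.
Mean within-LS = 2.00/3 = 0.6667; mean within-JS = 2.08/3 = 0.6933.
Geometric mean = √(0.6667 × 0.6933) = 0.6799.
HTMT = 0.4322 / 0.6799 = 0.64.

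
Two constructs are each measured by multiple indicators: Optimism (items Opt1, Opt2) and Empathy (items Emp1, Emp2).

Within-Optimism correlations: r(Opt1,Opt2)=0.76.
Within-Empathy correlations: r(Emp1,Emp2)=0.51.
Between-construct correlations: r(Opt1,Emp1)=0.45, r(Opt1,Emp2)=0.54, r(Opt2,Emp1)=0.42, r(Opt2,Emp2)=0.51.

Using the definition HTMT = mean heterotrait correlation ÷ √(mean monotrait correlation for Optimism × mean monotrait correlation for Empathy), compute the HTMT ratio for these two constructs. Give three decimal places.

Mean between = 1.92/4 = 0.4800.
Mean within-Opt = 0.76/1 = 0.7600; mean within-Emp = 0.51/1 = 0.5100.
Geometric mean = √(0.7600 × 0.5100) = 0.6226.
HTMT = 0.4800 / 0.6226 = 0.771.

0.771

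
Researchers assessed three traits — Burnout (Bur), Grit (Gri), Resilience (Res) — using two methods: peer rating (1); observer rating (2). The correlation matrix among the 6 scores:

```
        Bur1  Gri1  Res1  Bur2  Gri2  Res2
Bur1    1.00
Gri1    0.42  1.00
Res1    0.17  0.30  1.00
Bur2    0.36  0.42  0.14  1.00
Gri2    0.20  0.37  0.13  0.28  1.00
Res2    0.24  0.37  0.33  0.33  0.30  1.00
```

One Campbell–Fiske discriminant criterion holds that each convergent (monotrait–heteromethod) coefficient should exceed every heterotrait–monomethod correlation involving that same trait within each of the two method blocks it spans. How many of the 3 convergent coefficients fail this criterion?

3

Checking each validity diagonal entry against its comparison values:
Bur (methods 1·2): 0.36 vs {0.42, 0.28, 0.17, 0.33} → fail.
Gri (methods 1·2): 0.37 vs {0.42, 0.28, 0.30, 0.30} → fail.
Res (methods 1·2): 0.33 vs {0.17, 0.33, 0.30, 0.30} → fail.
3 of 3 fail.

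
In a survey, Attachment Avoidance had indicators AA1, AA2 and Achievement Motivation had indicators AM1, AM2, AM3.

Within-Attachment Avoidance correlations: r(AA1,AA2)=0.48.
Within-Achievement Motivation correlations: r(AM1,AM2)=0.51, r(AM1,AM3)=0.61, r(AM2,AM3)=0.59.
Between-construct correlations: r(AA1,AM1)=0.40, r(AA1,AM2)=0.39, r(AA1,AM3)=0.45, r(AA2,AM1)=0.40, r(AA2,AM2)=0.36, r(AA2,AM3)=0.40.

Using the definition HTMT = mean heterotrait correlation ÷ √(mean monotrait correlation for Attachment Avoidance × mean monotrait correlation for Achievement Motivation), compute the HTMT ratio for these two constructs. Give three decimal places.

0.765

Mean between = 2.40/6 = 0.4000.
Mean within-AA = 0.48/1 = 0.4800; mean within-AM = 1.71/3 = 0.5700.
Geometric mean = √(0.4800 × 0.5700) = 0.5231.
HTMT = 0.4000 / 0.5231 = 0.765.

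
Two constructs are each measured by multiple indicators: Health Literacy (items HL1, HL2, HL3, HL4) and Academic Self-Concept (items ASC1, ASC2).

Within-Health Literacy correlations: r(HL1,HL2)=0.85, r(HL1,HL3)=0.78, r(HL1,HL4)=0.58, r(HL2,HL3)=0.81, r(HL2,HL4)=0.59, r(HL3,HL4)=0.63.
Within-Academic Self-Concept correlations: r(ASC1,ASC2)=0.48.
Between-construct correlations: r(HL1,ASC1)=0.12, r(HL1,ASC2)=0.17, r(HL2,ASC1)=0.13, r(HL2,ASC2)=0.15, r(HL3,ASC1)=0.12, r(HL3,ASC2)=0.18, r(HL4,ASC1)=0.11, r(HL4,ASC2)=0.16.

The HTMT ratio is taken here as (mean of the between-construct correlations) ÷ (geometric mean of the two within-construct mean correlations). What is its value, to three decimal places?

0.245

Mean between = 1.14/8 = 0.1425.
Mean within-HL = 4.24/6 = 0.7067; mean within-ASC = 0.48/1 = 0.4800.
Geometric mean = √(0.7067 × 0.4800) = 0.5824.
HTMT = 0.1425 / 0.5824 = 0.245.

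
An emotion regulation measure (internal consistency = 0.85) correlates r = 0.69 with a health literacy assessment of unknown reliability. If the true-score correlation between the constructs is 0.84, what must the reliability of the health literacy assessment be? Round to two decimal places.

r_true = r_obs / √(r_xx · r_yy) ⇒ 0.84 = 0.69 / √(0.85 · r_yy).
√(0.85 · r_yy) = 0.69 / 0.84 = 0.8214; 0.85 · r_yy = 0.6747; r_yy = 0.6747 / 0.85 ≈ 0.79.

0.79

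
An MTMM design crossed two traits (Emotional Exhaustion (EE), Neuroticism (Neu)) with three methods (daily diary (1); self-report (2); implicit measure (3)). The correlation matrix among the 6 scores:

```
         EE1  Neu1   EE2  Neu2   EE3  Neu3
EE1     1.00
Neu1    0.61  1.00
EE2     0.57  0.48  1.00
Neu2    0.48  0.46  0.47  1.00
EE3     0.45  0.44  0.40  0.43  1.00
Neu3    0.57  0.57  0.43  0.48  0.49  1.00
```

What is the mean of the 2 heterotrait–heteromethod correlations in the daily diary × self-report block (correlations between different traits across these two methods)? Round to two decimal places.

0.48

HTHM values (method 1 × method 2): 0.48, 0.48; mean = 0.96/2 = 0.48.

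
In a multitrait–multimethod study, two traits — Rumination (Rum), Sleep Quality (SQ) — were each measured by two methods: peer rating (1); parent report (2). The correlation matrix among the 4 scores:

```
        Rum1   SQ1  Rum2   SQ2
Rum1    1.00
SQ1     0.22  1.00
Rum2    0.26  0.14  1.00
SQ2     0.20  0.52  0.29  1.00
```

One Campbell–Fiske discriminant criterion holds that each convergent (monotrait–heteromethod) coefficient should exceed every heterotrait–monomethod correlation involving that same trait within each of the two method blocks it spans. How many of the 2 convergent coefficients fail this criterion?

1

Each convergent coefficient versus the relevant comparison correlations:
Rum (methods 1·2): 0.26 vs {0.22, 0.29} → fail.
SQ (methods 1·2): 0.52 vs {0.22, 0.29} → pass.
1 of 2 fail.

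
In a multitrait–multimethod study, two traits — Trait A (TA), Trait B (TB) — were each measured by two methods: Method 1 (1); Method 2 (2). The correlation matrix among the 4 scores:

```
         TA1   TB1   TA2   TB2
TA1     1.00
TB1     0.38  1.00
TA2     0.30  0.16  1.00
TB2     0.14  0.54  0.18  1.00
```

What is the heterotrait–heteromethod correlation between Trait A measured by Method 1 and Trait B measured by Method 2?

0.14

Different traits and methods: r(TA1, TB2) = 0.14.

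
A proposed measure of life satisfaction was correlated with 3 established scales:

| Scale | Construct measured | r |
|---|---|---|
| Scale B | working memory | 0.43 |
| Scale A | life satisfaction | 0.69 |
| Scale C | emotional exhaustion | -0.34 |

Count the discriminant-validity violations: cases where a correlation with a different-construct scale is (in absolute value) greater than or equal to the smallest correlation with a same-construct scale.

0

Convergent (same construct = life satisfaction): Scale A.
Smallest convergent = 0.69. Discriminant |r|: 0.43, 0.34; count ≥ 0.69 → 0.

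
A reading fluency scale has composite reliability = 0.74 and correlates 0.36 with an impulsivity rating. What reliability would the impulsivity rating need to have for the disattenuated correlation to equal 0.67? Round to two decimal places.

r_true = r_obs / √(r_xx · r_yy) ⇒ 0.67 = 0.36 / √(0.74 · r_yy).
√(0.74 · r_yy) = 0.36 / 0.67 = 0.5373; 0.74 · r_yy = 0.2887; r_yy = 0.2887 / 0.74 ≈ 0.39.

0.39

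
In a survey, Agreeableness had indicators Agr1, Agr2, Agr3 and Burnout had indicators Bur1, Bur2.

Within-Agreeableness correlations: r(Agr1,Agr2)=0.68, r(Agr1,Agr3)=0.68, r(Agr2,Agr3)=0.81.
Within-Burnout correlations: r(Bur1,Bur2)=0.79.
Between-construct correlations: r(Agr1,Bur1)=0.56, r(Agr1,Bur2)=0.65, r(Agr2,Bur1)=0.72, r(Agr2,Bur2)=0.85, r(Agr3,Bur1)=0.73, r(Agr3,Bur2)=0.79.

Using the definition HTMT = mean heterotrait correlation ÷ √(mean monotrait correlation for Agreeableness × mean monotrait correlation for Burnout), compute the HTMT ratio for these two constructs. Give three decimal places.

Mean between = 4.30/6 = 0.7167.
Mean within-Agr = 2.17/3 = 0.7233; mean within-Bur = 0.79/1 = 0.7900.
Geometric mean = √(0.7233 × 0.7900) = 0.7559.
HTMT = 0.7167 / 0.7559 = 0.948.

0.948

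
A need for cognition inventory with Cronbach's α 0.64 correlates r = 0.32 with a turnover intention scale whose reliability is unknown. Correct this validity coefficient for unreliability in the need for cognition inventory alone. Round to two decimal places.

Single correction: r_c = r_obs / √r_xx = 0.32 / √0.64 = 0.32 / 0.8000 ≈ 0.40.

0.40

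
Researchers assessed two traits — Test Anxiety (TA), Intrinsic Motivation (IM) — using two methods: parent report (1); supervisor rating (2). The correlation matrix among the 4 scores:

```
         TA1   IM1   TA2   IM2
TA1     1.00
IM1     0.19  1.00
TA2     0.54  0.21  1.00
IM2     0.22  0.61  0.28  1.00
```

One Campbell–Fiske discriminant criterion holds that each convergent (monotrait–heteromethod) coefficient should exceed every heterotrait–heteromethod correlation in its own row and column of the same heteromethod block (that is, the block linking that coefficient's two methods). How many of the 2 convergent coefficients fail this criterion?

Checking each validity diagonal entry against its comparison values:
TA (methods 1·2): 0.54 vs {0.22, 0.21} → pass.
IM (methods 1·2): 0.61 vs {0.21, 0.22} → pass.
0 of 2 fail.

0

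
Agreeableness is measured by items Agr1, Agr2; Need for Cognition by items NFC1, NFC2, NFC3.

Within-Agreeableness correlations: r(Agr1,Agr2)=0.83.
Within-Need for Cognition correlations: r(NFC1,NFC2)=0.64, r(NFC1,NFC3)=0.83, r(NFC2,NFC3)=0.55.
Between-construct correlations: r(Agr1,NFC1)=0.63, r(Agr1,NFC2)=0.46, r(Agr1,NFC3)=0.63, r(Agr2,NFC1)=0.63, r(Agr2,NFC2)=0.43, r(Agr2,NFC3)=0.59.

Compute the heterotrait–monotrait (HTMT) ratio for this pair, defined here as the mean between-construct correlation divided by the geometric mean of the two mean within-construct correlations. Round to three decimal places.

0.751

Mean heterotrait r = 3.37/6 = 0.5617.
Mean within-Agr = 0.83/1 = 0.8300; mean within-NFC = 2.02/3 = 0.6733.
Geometric mean = √(0.8300 × 0.6733) = 0.7476.
HTMT = 0.5617 / 0.7476 = 0.751.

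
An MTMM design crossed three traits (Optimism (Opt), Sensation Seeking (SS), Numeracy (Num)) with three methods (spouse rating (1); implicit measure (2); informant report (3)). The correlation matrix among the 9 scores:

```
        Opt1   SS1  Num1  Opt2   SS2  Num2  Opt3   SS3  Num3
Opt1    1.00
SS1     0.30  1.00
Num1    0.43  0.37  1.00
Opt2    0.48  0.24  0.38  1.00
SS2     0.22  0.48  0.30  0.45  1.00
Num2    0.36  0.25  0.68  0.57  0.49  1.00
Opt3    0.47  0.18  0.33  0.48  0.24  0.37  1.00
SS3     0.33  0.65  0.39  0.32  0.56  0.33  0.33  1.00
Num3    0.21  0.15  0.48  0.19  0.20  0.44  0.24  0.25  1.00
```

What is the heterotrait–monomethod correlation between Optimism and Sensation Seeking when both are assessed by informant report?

0.33

Different traits, same method: r(Opt3, SS3) = 0.33.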